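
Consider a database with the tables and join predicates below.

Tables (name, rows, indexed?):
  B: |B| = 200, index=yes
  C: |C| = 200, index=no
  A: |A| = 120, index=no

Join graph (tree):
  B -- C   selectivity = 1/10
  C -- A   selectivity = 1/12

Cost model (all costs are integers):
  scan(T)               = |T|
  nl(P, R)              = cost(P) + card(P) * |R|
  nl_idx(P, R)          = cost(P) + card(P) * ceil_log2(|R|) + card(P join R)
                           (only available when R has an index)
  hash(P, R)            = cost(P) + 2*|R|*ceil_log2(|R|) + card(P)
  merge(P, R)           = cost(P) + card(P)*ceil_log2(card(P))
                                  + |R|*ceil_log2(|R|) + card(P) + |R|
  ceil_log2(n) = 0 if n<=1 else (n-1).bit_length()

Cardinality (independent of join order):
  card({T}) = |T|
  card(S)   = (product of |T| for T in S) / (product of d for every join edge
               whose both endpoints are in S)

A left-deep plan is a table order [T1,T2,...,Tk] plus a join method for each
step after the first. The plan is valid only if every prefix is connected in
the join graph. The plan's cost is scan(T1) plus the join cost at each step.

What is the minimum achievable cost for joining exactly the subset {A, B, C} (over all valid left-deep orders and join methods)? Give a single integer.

Selinger DP over subsets of {A,B,C}:
  {B}: scan cost=200, card=200
  {C}: scan cost=200, card=200
  {A}: scan cost=120, card=120
  {BC}: card=4000; try (C,hash)→3600, (B,hash)→3600, (C,merge)→3800, (B,merge)→3800, (B,nl_idx)→5800, (C,nl)→40200 …(+1); best=3600 via (C,hash)
  {AC}: card=2000; try (A,hash)→2080, (C,merge)→2880, (A,merge)→2960, (C,hash)→3440, (C,nl)→24120, (A,nl)→24200; best=2080 via (A,hash)
  {ABC}: card=40000; try (B,hash)→7280, (A,hash)→9280, (B,merge)→27880, (A,merge)→56560, (B,nl_idx)→58080, (B,nl)→402080 …(+1); best=7280 via (B,hash)

7280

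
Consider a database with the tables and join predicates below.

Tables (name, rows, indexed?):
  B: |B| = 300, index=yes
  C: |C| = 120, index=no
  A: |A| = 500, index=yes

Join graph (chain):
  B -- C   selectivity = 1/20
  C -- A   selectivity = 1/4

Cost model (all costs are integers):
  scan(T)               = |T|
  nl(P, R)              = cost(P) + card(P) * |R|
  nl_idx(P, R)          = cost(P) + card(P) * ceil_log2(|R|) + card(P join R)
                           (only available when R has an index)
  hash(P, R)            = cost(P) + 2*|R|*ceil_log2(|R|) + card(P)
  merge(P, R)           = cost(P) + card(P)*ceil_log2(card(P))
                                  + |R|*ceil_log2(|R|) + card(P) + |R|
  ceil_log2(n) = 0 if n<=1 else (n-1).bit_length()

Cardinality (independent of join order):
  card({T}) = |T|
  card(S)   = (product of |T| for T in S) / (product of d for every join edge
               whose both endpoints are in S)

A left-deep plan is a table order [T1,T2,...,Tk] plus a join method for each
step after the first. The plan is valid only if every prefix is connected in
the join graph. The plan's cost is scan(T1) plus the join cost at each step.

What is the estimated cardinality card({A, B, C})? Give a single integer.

Tables in S: A(500), B(300), C(120)
Edges inside S: B-C(d=20), C-A(d=4)
numerator = 500 * 300 * 120 = 18000000
denominator = 20 * 4 = 80
card(S) = 18000000 / 80 = 225000

225000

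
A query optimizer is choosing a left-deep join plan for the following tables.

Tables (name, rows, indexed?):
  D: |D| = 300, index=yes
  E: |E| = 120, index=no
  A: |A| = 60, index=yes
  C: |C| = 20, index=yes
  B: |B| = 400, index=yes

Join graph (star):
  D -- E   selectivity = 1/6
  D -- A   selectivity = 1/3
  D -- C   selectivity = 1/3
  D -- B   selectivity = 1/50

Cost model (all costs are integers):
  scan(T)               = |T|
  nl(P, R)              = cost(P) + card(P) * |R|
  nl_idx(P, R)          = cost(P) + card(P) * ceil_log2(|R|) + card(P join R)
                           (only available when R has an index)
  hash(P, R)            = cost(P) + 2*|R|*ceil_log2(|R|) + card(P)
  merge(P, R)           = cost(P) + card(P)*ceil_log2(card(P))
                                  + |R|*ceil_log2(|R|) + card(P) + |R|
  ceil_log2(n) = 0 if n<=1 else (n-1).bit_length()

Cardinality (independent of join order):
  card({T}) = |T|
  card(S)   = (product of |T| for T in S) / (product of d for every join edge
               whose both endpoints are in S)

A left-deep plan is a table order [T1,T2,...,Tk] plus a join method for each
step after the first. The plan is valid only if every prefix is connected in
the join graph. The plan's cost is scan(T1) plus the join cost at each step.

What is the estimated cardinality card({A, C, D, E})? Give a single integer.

Tables in S: A(60), C(20), D(300), E(120)
Edges inside S: D-E(d=6), D-A(d=3), D-C(d=3)
numerator = 60 * 20 * 300 * 120 = 43200000
denominator = 6 * 3 * 3 = 54
card(S) = 43200000 / 54 = 800000

800000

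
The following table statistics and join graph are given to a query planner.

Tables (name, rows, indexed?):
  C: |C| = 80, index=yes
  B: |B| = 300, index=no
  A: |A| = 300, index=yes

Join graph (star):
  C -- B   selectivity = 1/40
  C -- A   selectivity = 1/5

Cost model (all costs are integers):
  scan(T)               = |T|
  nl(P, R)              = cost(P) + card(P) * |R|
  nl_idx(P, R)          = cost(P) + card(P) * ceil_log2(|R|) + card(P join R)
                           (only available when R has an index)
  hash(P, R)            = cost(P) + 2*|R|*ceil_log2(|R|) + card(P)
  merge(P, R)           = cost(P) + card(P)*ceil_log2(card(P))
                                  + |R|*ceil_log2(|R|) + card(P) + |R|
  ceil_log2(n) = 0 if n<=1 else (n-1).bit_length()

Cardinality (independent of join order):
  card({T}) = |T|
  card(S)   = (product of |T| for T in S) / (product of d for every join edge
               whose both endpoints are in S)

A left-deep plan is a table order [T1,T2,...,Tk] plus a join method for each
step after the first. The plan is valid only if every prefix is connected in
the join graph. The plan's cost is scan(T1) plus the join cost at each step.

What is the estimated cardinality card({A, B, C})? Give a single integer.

36000

Tables in S: A(300), B(300), C(80)
Edges inside S: C-B(d=40), C-A(d=5)
numerator = 300 * 300 * 80 = 7200000
denominator = 40 * 5 = 200
card(S) = 7200000 / 200 = 36000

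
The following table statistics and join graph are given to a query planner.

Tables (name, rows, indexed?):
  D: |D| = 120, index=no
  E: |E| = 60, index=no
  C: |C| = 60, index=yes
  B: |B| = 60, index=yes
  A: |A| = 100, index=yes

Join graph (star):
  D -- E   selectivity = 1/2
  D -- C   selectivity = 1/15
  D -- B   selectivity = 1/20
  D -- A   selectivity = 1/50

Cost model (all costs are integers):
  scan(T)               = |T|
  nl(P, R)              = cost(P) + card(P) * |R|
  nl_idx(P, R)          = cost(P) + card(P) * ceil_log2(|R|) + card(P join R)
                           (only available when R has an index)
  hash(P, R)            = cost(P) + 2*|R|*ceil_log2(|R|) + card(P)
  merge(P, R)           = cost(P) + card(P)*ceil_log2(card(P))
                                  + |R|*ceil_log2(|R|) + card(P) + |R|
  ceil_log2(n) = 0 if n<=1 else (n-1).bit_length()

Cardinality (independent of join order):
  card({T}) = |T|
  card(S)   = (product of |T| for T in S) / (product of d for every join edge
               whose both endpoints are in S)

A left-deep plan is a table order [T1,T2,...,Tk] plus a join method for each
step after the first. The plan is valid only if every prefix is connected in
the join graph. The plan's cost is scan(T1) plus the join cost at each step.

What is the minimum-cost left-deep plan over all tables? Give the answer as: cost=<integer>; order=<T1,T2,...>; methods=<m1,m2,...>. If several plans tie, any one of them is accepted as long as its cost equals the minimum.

cost=7200; order=D,A,B,C,E; methods=nl_idx,hash,hash,hash

Selinger DP (subsets sized 1..n):
  {D}: scan cost=120, card=120
  {E}: scan cost=60, card=60
  {C}: scan cost=60, card=60
  {B}: scan cost=60, card=60
  {A}: scan cost=100, card=100
  {DE}: card=3600; try (E,hash)→960, (D,merge)→1440, (E,merge)→1500, (D,hash)→1800, (D,nl)→7260, (E,nl)→7320; best=960 via (E,hash)
  {CD}: card=480; try (C,hash)→960, (C,nl_idx)→1320, (D,merge)→1440, (C,merge)→1500, (D,hash)→1800, (D,nl)→7260 …(+1); best=960 via (C,hash)
  {BD}: card=360; try (B,hash)→960, (B,nl_idx)→1200, (D,merge)→1440, (B,merge)→1500, (D,hash)→1800, (D,nl)→7260 …(+1); best=960 via (B,hash)
  {AD}: card=240; try (A,nl_idx)→1200, (A,hash)→1640, (D,merge)→1860, (D,hash)→1880, (A,merge)→1880, (D,nl)→12100 …(+1); best=1200 via (A,nl_idx)
  {CDE}: card=14400; try (E,hash)→2160, (C,hash)→5280, (E,merge)→6180, (E,nl)→29760, (C,nl_idx)→36960, (C,merge)→48180 …(+1); best=2160 via (E,hash)
  {BDE}: card=10800; try (E,hash)→2040, (E,merge)→4980, (B,hash)→5280, (E,nl)→22560, (B,nl_idx)→33360, (B,merge)→48180 …(+1); best=2040 via (E,hash)
  {ADE}: card=7200; try (E,hash)→2160, (E,merge)→3780, (A,hash)→5960, (E,nl)→15600, (A,nl_idx)→33360, (A,merge)→48560 …(+1); best=2160 via (E,hash)
  {BCD}: card=1440; try (C,hash)→2040, (B,hash)→2160, (C,nl_idx)→4560, (C,merge)→4980, (B,nl_idx)→5280, (B,merge)→6180 …(+2); best=2040 via (C,hash)
  {ACD}: card=960; try (C,hash)→2160, (A,hash)→2840, (C,nl_idx)→3600, (C,merge)→3780, (A,nl_idx)→5280, (A,merge)→6560 …(+2); best=2160 via (C,hash)
  {ABD}: card=720; try (B,hash)→2160, (A,hash)→2720, (B,nl_idx)→3360, (B,merge)→3780, (A,nl_idx)→4200, (A,merge)→5360 …(+2); best=2160 via (B,hash)
  {BCDE}: card=43200; try (E,hash)→4200, (C,hash)→13560, (B,hash)→17280, (E,merge)→19740, (E,nl)→88440, (C,nl_idx)→110040 …(+5); best=4200 via (E,hash)
  {ACDE}: card=28800; try (E,hash)→3840, (C,hash)→10080, (E,merge)→13140, (A,hash)→17960, (E,nl)→59760, (C,nl_idx)→74160 …(+5); best=3840 via (E,hash)
  {ABDE}: card=21600; try (E,hash)→3600, (B,hash)→10080, (E,merge)→10500, (A,hash)→14240, (E,nl)→45360, (B,nl_idx)→66960 …(+5); best=3600 via (E,hash)
  {ABCD}: card=2880; try (C,hash)→3600, (B,hash)→3840, (A,hash)→4880, (C,nl_idx)→9360, (C,merge)→10500, (B,nl_idx)→10800 …(+6); best=3600 via (C,hash)
  {ABCDE}: card=86400; try (E,hash)→7200, (C,hash)→25920, (B,hash)→33360, (E,merge)→41460, (A,hash)→48800, (E,nl)→176400 …(+9); best=7200 via (E,hash)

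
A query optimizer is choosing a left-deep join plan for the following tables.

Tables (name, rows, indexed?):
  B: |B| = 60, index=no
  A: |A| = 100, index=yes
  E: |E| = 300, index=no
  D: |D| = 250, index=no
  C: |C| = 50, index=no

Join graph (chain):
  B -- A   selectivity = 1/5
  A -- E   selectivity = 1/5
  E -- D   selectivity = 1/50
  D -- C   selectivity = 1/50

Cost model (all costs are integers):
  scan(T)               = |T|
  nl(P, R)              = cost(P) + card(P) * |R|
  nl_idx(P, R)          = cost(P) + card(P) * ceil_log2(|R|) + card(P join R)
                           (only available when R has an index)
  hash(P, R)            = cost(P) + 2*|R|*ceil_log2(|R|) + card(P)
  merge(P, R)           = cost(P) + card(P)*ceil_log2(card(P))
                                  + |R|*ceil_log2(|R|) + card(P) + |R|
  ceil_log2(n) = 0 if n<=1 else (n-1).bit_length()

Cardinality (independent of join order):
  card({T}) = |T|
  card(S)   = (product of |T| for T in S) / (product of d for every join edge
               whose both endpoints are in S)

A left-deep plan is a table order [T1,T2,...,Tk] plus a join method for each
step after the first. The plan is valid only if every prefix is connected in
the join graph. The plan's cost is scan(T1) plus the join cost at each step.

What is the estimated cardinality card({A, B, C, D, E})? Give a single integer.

Tables in S: A(100), B(60), C(50), D(250), E(300)
Edges inside S: B-A(d=5), A-E(d=5), E-D(d=50), D-C(d=50)
numerator = 100 * 60 * 50 * 250 * 300 = 22500000000
denominator = 5 * 5 * 50 * 50 = 62500
card(S) = 22500000000 / 62500 = 360000

360000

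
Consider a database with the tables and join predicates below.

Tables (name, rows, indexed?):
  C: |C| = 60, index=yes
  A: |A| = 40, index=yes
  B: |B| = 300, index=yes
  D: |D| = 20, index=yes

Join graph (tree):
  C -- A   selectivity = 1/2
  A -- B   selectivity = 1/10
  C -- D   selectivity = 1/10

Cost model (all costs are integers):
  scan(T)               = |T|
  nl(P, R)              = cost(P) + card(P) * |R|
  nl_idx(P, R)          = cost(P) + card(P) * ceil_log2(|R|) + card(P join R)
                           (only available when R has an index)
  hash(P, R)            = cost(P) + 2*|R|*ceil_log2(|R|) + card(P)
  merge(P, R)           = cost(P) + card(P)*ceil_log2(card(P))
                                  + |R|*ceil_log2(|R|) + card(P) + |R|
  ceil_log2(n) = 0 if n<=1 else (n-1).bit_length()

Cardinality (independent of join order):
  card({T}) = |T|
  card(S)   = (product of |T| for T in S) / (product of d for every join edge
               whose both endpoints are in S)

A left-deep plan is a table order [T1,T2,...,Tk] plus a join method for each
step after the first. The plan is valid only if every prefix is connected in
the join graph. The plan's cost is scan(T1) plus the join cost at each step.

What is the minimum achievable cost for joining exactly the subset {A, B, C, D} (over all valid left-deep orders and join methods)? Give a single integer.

Selinger DP over subsets of {A,B,C,D}:
  {C}: scan cost=60, card=60
  {A}: scan cost=40, card=40
  {B}: scan cost=300, card=300
  {D}: scan cost=20, card=20
  {AC}: card=1200; try (A,hash)→600, (C,merge)→740, (A,merge)→760, (C,hash)→800, (C,nl_idx)→1480, (A,nl_idx)→1620 …(+2); best=600 via (A,hash)
  {CD}: card=120; try (C,nl_idx)→260, (D,hash)→320, (D,nl_idx)→480, (C,merge)→560, (D,merge)→600, (C,hash)→760 …(+2); best=260 via (C,nl_idx)
  {AB}: card=1200; try (A,hash)→1080, (B,nl_idx)→1600, (A,nl_idx)→3300, (B,merge)→3320, (A,merge)→3580, (B,hash)→5480 …(+2); best=1080 via (A,hash)
  {ABC}: card=36000; try (C,hash)→3000, (B,hash)→7200, (C,merge)→15900, (B,merge)→18000, (C,nl_idx)→44280, (B,nl_idx)→47400 …(+2); best=3000 via (C,hash)
  {ACD}: card=2400; try (A,hash)→860, (A,merge)→1500, (D,hash)→2000, (A,nl_idx)→3380, (A,nl)→5060, (D,nl_idx)→9000 …(+2); best=860 via (A,hash)
  {ABCD}: card=72000; try (B,hash)→8660, (B,merge)→35060, (D,hash)→39200, (B,nl_idx)→94460, (D,nl_idx)→255000, (D,merge)→615120 …(+2); best=8660 via (B,hash)

8660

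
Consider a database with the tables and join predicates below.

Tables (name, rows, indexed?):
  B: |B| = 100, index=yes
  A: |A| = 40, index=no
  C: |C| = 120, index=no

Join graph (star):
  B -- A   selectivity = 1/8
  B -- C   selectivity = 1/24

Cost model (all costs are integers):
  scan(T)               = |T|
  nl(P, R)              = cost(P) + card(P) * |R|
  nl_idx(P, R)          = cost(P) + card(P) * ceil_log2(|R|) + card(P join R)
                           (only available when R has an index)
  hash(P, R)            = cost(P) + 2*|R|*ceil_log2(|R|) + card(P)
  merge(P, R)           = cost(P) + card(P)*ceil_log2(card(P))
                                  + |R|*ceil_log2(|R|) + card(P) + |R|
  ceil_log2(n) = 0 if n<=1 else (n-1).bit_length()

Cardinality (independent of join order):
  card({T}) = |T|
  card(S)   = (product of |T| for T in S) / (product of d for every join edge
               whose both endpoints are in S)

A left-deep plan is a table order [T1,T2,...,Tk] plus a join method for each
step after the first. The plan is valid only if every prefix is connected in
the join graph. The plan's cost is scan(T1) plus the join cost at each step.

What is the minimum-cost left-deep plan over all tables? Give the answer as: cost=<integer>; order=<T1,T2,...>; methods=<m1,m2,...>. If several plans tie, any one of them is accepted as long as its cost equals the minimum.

cost=2440; order=C,B,A; methods=nl_idx,hash

Selinger DP (subsets sized 1..n):
  {B}: scan cost=100, card=100
  {A}: scan cost=40, card=40
  {C}: scan cost=120, card=120
  {AB}: card=500; try (A,hash)→680, (B,nl_idx)→820, (B,merge)→1120, (A,merge)→1180, (B,hash)→1480, (B,nl)→4040 …(+1); best=680 via (A,hash)
  {BC}: card=500; try (B,nl_idx)→1460, (B,hash)→1640, (C,merge)→1860, (C,hash)→1880, (B,merge)→1880, (C,nl)→12100 …(+1); best=1460 via (B,nl_idx)
  {ABC}: card=2500; try (A,hash)→2440, (C,hash)→2860, (C,merge)→6640, (A,merge)→6740, (A,nl)→21460, (C,nl)→60680; best=2440 via (A,hash)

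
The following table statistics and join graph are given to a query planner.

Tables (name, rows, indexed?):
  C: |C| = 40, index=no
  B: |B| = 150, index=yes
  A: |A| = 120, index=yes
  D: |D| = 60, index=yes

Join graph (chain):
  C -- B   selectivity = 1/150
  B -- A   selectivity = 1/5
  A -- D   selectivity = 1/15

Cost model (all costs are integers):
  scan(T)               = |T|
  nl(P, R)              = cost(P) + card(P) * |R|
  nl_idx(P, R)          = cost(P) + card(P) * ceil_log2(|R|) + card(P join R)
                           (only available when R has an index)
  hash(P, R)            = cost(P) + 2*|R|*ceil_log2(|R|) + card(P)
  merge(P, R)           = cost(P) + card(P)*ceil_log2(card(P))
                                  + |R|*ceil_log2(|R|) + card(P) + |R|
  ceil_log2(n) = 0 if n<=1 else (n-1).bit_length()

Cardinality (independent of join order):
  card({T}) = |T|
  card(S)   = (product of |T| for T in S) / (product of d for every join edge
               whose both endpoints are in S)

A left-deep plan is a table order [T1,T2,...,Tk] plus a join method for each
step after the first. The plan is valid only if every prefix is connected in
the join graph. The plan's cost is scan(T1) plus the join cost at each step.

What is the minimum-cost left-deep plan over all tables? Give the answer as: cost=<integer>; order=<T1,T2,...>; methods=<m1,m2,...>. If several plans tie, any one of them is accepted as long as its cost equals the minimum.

cost=3320; order=C,B,A,D; methods=nl_idx,merge,hash

Selinger DP (subsets sized 1..n):
  {C}: scan cost=40, card=40
  {B}: scan cost=150, card=150
  {A}: scan cost=120, card=120
  {D}: scan cost=60, card=60
  {BC}: card=40; try (B,nl_idx)→400, (C,hash)→780, (B,merge)→1670, (C,merge)→1780, (B,hash)→2480, (B,nl)→6040 …(+1); best=400 via (B,nl_idx)
  {AB}: card=3600; try (A,hash)→1980, (B,merge)→2430, (A,merge)→2460, (B,hash)→2640, (B,nl_idx)→4680, (A,nl_idx)→4800 …(+2); best=1980 via (A,hash)
  {AD}: card=480; try (D,hash)→960, (A,nl_idx)→960, (D,nl_idx)→1320, (A,merge)→1440, (D,merge)→1500, (A,hash)→1800 …(+2); best=960 via (D,hash)
  {ABC}: card=960; try (A,merge)→1640, (A,nl_idx)→1640, (A,hash)→2120, (A,nl)→5200, (C,hash)→6060, (C,merge)→49060 …(+1); best=1640 via (A,merge)
  {ABD}: card=14400; try (B,hash)→3840, (D,hash)→6300, (B,merge)→7110, (B,nl_idx)→19200, (D,nl_idx)→37980, (D,merge)→49200 …(+2); best=3840 via (B,hash)
  {ABCD}: card=3840; try (D,hash)→3320, (D,nl_idx)→11240, (D,merge)→12620, (C,hash)→18720, (D,nl)→59240, (C,merge)→220120 …(+1); best=3320 via (D,hash)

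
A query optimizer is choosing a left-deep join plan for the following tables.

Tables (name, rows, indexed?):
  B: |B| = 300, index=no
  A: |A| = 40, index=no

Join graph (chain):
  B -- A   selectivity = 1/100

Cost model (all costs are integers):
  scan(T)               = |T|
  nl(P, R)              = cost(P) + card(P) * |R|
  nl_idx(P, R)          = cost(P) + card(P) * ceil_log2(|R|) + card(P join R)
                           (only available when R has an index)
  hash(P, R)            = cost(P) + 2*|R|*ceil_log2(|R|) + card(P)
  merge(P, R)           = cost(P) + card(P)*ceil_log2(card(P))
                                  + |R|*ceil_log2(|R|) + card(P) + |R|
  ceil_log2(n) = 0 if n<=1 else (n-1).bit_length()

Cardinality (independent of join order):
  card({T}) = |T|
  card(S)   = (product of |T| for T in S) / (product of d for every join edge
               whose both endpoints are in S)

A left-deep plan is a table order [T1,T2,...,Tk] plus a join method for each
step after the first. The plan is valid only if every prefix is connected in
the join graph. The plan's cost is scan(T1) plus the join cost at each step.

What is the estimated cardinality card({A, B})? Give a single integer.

Tables in S: A(40), B(300)
Edges inside S: B-A(d=100)
numerator = 40 * 300 = 12000
denominator = 100 = 100
card(S) = 12000 / 100 = 120

120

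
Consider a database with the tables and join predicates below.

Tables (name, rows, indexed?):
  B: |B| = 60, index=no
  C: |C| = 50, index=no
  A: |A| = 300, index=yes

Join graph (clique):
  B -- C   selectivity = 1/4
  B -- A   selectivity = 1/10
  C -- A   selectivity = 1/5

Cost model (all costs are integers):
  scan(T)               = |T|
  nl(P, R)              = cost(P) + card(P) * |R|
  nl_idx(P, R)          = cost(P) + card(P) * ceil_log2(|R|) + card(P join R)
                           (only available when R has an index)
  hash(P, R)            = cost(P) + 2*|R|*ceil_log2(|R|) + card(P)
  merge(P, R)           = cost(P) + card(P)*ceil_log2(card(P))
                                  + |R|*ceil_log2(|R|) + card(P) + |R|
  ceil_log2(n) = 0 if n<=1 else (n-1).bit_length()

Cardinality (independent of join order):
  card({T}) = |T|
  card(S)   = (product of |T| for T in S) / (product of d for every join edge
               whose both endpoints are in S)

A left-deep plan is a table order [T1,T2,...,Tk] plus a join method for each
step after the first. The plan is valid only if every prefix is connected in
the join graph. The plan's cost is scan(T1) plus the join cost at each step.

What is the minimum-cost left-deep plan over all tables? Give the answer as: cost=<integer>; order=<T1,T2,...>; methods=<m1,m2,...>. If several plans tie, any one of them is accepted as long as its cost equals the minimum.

cost=3720; order=A,B,C; methods=hash,hash

Selinger DP (subsets sized 1..n):
  {B}: scan cost=60, card=60
  {C}: scan cost=50, card=50
  {A}: scan cost=300, card=300
  {BC}: card=750; try (C,hash)→720, (B,hash)→820, (B,merge)→820, (C,merge)→830, (B,nl)→3050, (C,nl)→3060; best=720 via (C,hash)
  {AB}: card=1800; try (B,hash)→1320, (A,nl_idx)→2400, (A,merge)→3480, (B,merge)→3720, (A,hash)→5520, (A,nl)→18060 …(+1); best=1320 via (B,hash)
  {AC}: card=3000; try (C,hash)→1200, (A,merge)→3400, (A,nl_idx)→3500, (C,merge)→3650, (A,hash)→5500, (A,nl)→15050 …(+1); best=1200 via (C,hash)
  {ABC}: card=4500; try (C,hash)→3720, (B,hash)→4920, (A,hash)→6870, (A,merge)→11970, (A,nl_idx)→11970, (C,merge)→23270 …(+4); best=3720 via (C,hash)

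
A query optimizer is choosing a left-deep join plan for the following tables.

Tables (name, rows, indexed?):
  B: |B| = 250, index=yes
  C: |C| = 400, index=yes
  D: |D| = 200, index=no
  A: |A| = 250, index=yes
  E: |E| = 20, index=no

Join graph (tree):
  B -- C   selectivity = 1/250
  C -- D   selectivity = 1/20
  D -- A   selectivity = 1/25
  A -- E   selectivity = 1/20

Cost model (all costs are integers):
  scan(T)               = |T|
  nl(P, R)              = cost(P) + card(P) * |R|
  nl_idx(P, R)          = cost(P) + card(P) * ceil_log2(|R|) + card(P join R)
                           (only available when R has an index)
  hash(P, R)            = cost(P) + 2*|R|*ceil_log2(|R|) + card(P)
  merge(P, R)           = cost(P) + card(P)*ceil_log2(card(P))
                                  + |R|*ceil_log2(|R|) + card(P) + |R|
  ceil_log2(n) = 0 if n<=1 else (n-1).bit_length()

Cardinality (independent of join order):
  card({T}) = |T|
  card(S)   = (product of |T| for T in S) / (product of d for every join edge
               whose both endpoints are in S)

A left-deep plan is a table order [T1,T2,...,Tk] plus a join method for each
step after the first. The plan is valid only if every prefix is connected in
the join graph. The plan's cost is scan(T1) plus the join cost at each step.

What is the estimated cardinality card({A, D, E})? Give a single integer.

2000

Tables in S: A(250), D(200), E(20)
Edges inside S: D-A(d=25), A-E(d=20)
numerator = 250 * 200 * 20 = 1000000
denominator = 25 * 20 = 500
card(S) = 1000000 / 500 = 2000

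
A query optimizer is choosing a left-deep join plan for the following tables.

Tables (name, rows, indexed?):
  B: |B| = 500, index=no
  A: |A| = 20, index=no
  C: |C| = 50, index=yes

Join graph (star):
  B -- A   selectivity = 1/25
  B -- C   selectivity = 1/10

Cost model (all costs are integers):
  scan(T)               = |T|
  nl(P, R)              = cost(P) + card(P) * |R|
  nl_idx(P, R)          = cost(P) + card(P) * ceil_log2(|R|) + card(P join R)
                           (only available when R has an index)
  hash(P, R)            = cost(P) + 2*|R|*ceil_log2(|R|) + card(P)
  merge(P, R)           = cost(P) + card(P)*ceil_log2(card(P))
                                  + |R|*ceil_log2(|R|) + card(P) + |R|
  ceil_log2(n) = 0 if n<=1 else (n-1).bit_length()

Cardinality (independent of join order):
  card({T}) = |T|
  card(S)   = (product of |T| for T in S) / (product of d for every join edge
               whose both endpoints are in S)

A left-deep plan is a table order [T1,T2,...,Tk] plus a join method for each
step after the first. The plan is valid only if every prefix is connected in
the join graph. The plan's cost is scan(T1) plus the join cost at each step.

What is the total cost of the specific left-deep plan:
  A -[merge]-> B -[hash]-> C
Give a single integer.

6140

step 1: scan A: cost=20, card=20
step 2: join B via merge
    card(P join B) = 20*500/(25) = 400
    cost = 20 + 20*5 + 500*9 + 20 + 500 = 5140
step 3: join C via hash
    card(P join C) = 400*50/(10) = 2000
    cost = 5140 + 2*50*6 + 400 = 6140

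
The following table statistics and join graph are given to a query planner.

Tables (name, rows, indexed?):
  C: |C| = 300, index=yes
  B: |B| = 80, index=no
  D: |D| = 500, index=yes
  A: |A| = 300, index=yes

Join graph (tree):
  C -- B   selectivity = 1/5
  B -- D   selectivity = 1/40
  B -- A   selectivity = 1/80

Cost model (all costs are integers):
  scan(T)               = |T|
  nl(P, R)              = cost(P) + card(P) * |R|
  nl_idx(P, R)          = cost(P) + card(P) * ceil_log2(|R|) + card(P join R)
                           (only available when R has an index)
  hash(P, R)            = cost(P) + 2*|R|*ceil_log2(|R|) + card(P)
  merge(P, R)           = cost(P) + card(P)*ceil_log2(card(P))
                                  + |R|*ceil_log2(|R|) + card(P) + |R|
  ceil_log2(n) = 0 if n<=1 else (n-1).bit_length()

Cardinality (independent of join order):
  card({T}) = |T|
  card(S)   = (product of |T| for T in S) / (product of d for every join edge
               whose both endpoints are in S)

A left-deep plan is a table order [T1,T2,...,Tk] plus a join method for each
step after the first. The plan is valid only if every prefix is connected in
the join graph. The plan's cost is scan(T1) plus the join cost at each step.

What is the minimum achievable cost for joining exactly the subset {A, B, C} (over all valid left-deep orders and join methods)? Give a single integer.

6800

Selinger DP over subsets of {A,B,C}:
  {C}: scan cost=300, card=300
  {B}: scan cost=80, card=80
  {A}: scan cost=300, card=300
  {BC}: card=4800; try (B,hash)→1720, (C,merge)→3720, (B,merge)→3940, (C,hash)→5560, (C,nl_idx)→5600, (C,nl)→24080 …(+1); best=1720 via (B,hash)
  {AB}: card=300; try (A,nl_idx)→1100, (B,hash)→1720, (A,merge)→3720, (B,merge)→3940, (A,hash)→5560, (A,nl)→24080 …(+1); best=1100 via (A,nl_idx)
  {ABC}: card=18000; try (C,hash)→6800, (C,merge)→7100, (A,hash)→11920, (C,nl_idx)→21800, (A,nl_idx)→62920, (A,merge)→71920 …(+2); best=6800 via (C,hash)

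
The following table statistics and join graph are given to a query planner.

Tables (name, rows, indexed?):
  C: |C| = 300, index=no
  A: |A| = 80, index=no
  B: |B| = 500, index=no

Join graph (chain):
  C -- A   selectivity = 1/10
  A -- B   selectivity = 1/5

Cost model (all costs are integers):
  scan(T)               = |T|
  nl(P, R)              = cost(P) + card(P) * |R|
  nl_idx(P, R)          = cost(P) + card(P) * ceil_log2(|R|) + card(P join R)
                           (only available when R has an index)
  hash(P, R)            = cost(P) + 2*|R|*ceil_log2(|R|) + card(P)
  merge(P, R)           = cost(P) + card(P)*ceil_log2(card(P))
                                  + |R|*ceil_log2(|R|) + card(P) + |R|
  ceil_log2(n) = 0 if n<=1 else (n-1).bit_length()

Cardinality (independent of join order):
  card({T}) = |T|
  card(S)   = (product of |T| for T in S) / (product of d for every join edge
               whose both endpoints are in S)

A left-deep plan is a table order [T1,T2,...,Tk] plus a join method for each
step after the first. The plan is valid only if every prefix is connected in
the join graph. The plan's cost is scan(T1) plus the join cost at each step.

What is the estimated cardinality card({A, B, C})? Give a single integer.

240000

Tables in S: A(80), B(500), C(300)
Edges inside S: C-A(d=10), A-B(d=5)
numerator = 80 * 500 * 300 = 12000000
denominator = 10 * 5 = 50
card(S) = 12000000 / 50 = 240000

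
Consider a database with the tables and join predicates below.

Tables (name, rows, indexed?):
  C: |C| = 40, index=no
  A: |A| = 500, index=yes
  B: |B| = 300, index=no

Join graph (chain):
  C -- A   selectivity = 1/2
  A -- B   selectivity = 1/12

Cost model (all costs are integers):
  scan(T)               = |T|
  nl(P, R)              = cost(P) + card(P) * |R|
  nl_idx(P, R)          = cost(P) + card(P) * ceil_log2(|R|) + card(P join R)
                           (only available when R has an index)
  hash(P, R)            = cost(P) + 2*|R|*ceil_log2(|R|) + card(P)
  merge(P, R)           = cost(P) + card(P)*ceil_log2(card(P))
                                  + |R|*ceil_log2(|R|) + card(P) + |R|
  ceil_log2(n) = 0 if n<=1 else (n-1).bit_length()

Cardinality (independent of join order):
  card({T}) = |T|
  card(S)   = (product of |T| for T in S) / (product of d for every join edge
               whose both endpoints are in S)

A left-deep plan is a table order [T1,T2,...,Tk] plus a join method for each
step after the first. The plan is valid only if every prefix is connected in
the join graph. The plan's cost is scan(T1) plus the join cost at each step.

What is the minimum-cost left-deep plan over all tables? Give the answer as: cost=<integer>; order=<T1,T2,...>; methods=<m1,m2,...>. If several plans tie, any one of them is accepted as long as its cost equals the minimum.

Selinger DP (subsets sized 1..n):
  {C}: scan cost=40, card=40
  {A}: scan cost=500, card=500
  {B}: scan cost=300, card=300
  {AC}: card=10000; try (C,hash)→1480, (A,merge)→5320, (C,merge)→5780, (A,hash)→9080, (A,nl_idx)→10400, (A,nl)→20040 …(+1); best=1480 via (C,hash)
  {AB}: card=12500; try (B,hash)→6400, (A,merge)→8300, (B,merge)→8500, (A,hash)→9600, (A,nl_idx)→15500, (A,nl)→150300 …(+1); best=6400 via (B,hash)
  {ABC}: card=250000; try (B,hash)→16880, (C,hash)→19380, (B,merge)→154480, (C,merge)→194180, (C,nl)→506400, (B,nl)→3001480; best=16880 via (B,hash)

cost=16880; order=A,C,B; methods=hash,hash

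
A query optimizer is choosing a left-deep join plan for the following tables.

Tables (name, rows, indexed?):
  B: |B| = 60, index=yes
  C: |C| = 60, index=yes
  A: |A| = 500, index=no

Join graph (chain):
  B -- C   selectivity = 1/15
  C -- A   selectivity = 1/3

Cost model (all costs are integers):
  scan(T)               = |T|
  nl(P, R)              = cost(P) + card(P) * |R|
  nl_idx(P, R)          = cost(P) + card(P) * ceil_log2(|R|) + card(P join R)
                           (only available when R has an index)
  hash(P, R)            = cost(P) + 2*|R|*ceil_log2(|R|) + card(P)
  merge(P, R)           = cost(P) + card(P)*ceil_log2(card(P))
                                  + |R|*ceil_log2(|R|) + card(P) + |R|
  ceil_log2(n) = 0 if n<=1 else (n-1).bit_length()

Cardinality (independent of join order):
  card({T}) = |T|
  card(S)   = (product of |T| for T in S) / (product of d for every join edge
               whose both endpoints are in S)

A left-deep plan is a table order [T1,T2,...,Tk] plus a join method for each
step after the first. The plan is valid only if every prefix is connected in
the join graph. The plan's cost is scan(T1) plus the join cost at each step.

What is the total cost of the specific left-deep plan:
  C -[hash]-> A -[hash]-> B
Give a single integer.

step 1: scan C: cost=60, card=60
step 2: join A via hash
    card(P join A) = 60*500/(3) = 10000
    cost = 60 + 2*500*9 + 60 = 9120
step 3: join B via hash
    card(P join B) = 10000*60/(15) = 40000
    cost = 9120 + 2*60*6 + 10000 = 19840

19840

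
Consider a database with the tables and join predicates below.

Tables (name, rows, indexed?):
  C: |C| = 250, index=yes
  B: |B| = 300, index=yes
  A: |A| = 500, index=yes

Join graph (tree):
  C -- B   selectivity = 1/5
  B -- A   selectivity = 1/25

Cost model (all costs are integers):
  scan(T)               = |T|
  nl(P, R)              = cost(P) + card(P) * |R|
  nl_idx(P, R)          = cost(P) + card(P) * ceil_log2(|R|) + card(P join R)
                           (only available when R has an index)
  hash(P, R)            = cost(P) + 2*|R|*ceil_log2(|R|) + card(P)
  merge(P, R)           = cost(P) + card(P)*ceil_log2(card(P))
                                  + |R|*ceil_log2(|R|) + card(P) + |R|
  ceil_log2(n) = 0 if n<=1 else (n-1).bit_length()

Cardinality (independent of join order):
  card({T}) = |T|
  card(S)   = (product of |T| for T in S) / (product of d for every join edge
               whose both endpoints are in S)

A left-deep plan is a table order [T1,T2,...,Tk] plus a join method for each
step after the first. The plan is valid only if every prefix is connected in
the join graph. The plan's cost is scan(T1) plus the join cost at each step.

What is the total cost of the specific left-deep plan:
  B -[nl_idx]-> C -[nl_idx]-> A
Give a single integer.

step 1: scan B: cost=300, card=300
step 2: join C via nl_idx
    card(P join C) = 300*250/(5) = 15000
    cost = 300 + 300*8 + 15000 = 17700
step 3: join A via nl_idx
    card(P join A) = 15000*500/(25) = 300000
    cost = 17700 + 15000*9 + 300000 = 452700

452700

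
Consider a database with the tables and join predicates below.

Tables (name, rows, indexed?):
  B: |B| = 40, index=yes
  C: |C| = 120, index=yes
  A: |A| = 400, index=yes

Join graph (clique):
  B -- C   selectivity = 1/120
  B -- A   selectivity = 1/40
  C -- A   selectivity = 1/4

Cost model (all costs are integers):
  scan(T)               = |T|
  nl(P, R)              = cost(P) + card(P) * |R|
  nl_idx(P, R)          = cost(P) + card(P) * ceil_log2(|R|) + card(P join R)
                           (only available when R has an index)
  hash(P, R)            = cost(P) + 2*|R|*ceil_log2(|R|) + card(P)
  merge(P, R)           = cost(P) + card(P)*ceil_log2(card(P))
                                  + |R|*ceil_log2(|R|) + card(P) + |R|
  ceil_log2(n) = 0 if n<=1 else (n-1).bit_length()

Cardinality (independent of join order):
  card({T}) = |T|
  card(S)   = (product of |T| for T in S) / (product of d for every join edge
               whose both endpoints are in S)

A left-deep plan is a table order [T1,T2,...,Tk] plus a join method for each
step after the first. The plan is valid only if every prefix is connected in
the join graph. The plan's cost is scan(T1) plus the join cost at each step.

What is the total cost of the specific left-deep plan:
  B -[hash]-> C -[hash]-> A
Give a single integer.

9000

step 1: scan B: cost=40, card=40
step 2: join C via hash
    card(P join C) = 40*120/(120) = 40
    cost = 40 + 2*120*7 + 40 = 1760
step 3: join A via hash
    card(P join A) = 40*400/(40*4) = 100
    cost = 1760 + 2*400*9 + 40 = 9000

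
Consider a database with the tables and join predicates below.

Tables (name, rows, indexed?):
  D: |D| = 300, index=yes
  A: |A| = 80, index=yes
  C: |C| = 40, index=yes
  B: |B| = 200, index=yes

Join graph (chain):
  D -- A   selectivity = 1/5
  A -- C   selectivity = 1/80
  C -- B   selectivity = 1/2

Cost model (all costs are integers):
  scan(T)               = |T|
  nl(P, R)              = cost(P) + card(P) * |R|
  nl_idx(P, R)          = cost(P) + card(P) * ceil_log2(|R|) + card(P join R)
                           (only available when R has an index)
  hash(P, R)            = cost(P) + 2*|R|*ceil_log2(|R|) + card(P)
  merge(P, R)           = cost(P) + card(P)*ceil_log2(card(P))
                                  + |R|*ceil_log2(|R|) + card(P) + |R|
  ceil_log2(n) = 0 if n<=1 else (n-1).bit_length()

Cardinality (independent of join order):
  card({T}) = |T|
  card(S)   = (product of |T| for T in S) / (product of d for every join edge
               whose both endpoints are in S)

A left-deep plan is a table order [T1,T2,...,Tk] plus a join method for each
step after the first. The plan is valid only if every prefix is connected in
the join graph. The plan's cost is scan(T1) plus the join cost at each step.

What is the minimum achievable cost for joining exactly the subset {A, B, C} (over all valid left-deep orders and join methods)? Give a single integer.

2440

Selinger DP over subsets of {A,B,C}:
  {A}: scan cost=80, card=80
  {C}: scan cost=40, card=40
  {B}: scan cost=200, card=200
  {AC}: card=40; try (A,nl_idx)→360, (C,nl_idx)→600, (C,hash)→640, (A,merge)→960, (C,merge)→1000, (A,hash)→1200 …(+2); best=360 via (A,nl_idx)
  {BC}: card=4000; try (C,hash)→880, (B,merge)→2120, (C,merge)→2280, (B,hash)→3280, (B,nl_idx)→4360, (C,nl_idx)→5400 …(+2); best=880 via (C,hash)
  {ABC}: card=4000; try (B,merge)→2440, (B,hash)→3600, (B,nl_idx)→4680, (A,hash)→6000, (B,nl)→8360, (A,nl_idx)→32880 …(+2); best=2440 via (B,merge)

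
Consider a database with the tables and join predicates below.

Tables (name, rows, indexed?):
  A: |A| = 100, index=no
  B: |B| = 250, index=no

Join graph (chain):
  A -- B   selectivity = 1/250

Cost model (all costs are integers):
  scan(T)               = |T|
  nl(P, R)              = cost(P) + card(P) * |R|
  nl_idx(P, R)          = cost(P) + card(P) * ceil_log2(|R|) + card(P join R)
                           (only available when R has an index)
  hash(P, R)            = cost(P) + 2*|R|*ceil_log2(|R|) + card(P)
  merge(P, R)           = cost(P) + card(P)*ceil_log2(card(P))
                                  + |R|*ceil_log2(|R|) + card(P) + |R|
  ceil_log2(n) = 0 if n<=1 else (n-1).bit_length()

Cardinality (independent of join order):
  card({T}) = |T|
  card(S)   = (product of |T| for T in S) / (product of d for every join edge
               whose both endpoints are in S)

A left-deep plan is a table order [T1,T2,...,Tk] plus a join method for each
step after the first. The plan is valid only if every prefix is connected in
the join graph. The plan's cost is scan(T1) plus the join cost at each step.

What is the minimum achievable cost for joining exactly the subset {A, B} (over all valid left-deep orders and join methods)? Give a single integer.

1900

Selinger DP over subsets of {A,B}:
  {A}: scan cost=100, card=100
  {B}: scan cost=250, card=250
  {AB}: card=100; try (A,hash)→1900, (B,merge)→3150, (A,merge)→3300, (B,hash)→4200, (B,nl)→25100, (A,nl)→25250; best=1900 via (A,hash)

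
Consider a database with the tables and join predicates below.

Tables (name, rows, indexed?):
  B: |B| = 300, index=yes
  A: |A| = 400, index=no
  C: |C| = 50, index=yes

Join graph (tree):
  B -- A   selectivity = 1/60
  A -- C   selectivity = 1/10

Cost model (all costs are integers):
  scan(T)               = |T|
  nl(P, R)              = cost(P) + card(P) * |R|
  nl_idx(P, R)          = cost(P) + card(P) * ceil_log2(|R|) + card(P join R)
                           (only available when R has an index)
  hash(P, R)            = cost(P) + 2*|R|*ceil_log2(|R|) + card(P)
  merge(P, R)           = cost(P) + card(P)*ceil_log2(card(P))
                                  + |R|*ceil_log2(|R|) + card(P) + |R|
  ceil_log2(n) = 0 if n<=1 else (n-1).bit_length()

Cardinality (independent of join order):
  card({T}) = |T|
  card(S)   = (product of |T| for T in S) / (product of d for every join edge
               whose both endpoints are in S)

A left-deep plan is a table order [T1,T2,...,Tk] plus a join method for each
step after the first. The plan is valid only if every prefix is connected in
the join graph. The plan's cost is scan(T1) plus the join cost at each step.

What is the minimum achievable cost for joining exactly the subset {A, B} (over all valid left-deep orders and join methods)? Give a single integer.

Selinger DP over subsets of {A,B}:
  {B}: scan cost=300, card=300
  {A}: scan cost=400, card=400
  {AB}: card=2000; try (B,nl_idx)→6000, (B,hash)→6200, (A,merge)→7300, (B,merge)→7400, (A,hash)→7800, (A,nl)→120300 …(+1); best=6000 via (B,nl_idx)

6000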